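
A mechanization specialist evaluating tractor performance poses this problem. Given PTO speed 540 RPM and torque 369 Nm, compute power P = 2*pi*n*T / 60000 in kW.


P = 2*pi*n*T / 60000
  = 2*pi * 540 * 369 / 60000
  = 1251987.50 / 60000
  = 20.87 kW


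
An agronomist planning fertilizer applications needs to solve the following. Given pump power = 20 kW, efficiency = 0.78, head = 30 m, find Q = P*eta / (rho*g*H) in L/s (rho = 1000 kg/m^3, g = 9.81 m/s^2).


Q = (P * 1000 * eta) / (rho * g * H)
  = (20 * 1000 * 0.78) / (1000 * 9.81 * 30)
  = 15600 / 294300
  = 0.05301 m^3/s = 53.01 L/s


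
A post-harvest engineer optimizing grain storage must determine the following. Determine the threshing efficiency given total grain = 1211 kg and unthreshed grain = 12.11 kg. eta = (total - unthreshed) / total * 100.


eta = (total - unthreshed) / total * 100
    = (1211 - 12.11) / 1211 * 100
    = 1198.89 / 1211 * 100
    = 99%


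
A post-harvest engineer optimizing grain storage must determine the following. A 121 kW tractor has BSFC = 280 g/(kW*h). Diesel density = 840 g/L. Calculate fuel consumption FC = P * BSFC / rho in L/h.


FC = P * BSFC / rho_fuel
   = 121 * 280 / 840
   = 33880 / 840
   = 40.33 L/h


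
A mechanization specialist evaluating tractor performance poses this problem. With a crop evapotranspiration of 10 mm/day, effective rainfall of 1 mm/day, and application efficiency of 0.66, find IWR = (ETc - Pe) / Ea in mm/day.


IWR = (ETc - Pe) / Ea
    = (10 - 1) / 0.66
    = 9 / 0.66
    = 13.64 mm/day


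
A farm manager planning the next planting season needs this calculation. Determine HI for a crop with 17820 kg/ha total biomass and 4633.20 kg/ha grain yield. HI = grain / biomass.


HI = grain_yield / biomass
   = 4633.20 / 17820
   = 0.26


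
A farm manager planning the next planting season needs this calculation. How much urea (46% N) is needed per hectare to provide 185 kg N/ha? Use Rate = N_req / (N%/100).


Rate = N_required / (N_content / 100)
     = 185 / (46 / 100)
     = 185 / 0.46
     = 402.17 kg/ha


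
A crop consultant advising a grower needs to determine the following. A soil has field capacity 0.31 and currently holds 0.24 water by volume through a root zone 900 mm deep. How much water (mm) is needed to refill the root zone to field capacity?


SMD = (FC - theta) * D
    = (0.31 - 0.24) * 900
    = 0.070 * 900
    = 63 mm


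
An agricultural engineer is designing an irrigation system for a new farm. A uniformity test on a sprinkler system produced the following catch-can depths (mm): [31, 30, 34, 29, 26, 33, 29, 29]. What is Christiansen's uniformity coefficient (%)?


xbar = 241 / 8 = 30.125
sum|xi - xbar| = 15.250
CU = 100 * (1 - 15.250 / (8 * 30.125))
   = 100 * (1 - 0.0633)
   = 93.67%


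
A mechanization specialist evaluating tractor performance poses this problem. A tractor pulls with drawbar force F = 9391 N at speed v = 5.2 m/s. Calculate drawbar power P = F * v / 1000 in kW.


P = F * v / 1000
  = 9391 * 5.2 / 1000
  = 48833.20 / 1000
  = 48.83 kW


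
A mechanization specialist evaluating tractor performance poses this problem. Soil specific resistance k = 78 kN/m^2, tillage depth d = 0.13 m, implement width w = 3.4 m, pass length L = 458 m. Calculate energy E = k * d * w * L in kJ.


E = k * d * w * L
  = 78 * 0.13 * 3.4 * 458
  = 15790.01 kJ


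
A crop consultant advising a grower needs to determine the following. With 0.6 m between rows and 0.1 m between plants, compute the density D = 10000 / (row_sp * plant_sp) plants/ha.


D = 10000 / (row_sp * plant_sp)
  = 10000 / (0.6 * 0.1)
  = 10000 / 0.0600
  = 166666.67 plants/ha


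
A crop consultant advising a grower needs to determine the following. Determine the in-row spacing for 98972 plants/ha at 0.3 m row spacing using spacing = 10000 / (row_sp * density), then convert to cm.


spacing = 10000 / (row_sp * density)
        = 10000 / (0.3 * 98972)
        = 10000 / 29691.60
        = 0.33680 m = 33.68 cm


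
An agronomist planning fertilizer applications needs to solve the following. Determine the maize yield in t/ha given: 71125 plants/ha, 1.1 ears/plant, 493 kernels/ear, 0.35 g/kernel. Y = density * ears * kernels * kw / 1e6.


Y = density * ears * kernels * kw
  = 71125 * 1.1 * 493 * 0.35 g/ha
  = 13499880.63 g/ha
  = 13499.88 kg/ha = 13.50 t/ha


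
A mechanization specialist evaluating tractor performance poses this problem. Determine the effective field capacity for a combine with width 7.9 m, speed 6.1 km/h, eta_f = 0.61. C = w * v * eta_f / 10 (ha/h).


C = w * v * eta_f / 10
  = 7.9 * 6.1 * 0.61 / 10
  = 29.40 / 10
  = 2.94 ha/h


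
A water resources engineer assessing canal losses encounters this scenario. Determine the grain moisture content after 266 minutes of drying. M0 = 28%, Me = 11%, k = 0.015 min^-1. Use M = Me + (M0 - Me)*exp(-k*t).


M = Me + (M0 - Me) * e^(-k*t)
  = 11 + (28 - 11) * e^(-0.015*266)
  = 11 + 17 * e^(-3.990)
  = 11 + 17 * 0.01850
  = 11 + 0.3145
  = 11.31%


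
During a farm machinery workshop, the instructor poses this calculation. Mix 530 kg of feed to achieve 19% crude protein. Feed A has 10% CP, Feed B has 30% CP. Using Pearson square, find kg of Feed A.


parts_A = CP_b - target = 30 - 19 = 11
parts_B = target - CP_a = 19 - 10 = 9
total_parts = 11 + 9 = 20
Feed A = 530 * 11 / 20 = 291.50 kg
Feed B = 530 * 9 / 20 = 238.50 kg

291.50 kg


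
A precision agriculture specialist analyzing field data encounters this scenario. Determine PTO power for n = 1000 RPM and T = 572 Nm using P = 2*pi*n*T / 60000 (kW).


P = 2*pi*n*T / 60000
  = 2*pi * 1000 * 572 / 60000
  = 3593982.00 / 60000
  = 59.90 kW


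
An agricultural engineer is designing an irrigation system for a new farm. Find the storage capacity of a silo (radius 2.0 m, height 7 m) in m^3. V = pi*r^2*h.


V = pi * r^2 * h
  = pi * 2.0^2 * 7
  = pi * 4 * 7
  = 87.96 m^3


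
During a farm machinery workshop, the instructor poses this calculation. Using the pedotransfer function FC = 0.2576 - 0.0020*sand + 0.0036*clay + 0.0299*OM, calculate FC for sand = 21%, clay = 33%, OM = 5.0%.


FC = 0.2576 - 0.0020*21 + 0.0036*33 + 0.0299*5.0
   = 0.2576 - 0.0420 + 0.1188 + 0.1495
   = 0.4839


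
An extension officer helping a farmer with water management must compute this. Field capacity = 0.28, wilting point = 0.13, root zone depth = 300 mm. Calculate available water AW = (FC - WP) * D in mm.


AW = (FC - WP) * D
   = (0.28 - 0.13) * 300
   = 0.15 * 300
   = 45 mm


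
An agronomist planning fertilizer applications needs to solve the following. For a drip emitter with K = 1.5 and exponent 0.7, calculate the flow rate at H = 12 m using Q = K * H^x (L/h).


Q = K * H^x
  = 1.5 * 12^0.7
  = 1.5 * 5.6941
  = 8.54 L/h


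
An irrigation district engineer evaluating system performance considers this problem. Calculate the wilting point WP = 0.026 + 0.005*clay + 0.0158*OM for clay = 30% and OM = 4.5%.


WP = 0.026 + 0.005*30 + 0.0158*4.5
   = 0.026 + 0.1500 + 0.0711
   = 0.2471


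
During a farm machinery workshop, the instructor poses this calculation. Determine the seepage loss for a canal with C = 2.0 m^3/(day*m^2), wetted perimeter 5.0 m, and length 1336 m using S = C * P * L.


S = C * P * L
  = 2.0 * 5.0 * 1336
  = 13360 m^3/day


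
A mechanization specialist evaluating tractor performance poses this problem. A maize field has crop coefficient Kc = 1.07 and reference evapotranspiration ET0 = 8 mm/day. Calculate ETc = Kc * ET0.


ETc = Kc * ET0
    = 1.07 * 8
    = 8.56 mm/day


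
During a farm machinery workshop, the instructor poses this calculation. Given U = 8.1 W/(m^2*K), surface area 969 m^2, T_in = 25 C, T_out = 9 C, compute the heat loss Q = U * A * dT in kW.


dT = 25 - (9) = 16 K
Q = U * A * dT
  = 8.1 * 969 * 16
  = 125582.40 W = 125.58 kW


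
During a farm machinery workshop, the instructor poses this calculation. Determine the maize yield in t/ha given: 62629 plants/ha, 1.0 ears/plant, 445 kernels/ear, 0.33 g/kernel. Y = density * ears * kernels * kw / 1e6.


Y = density * ears * kernels * kw
  = 62629 * 1.0 * 445 * 0.33 g/ha
  = 9197068.65 g/ha
  = 9197.07 kg/ha = 9.20 t/ha


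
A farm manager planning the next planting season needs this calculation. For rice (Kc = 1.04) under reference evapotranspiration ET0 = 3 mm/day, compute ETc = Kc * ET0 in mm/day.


ETc = Kc * ET0
    = 1.04 * 3
    = 3.12 mm/day


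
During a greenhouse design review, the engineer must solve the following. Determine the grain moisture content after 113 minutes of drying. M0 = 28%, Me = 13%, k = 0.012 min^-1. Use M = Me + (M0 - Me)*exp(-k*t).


M = Me + (M0 - Me) * e^(-k*t)
  = 13 + (28 - 13) * e^(-0.012*113)
  = 13 + 15 * e^(-1.356)
  = 13 + 15 * 0.25769
  = 13 + 3.8653
  = 16.87%


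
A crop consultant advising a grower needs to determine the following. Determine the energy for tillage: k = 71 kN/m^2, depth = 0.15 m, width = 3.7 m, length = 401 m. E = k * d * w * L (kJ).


E = k * d * w * L
  = 71 * 0.15 * 3.7 * 401
  = 15801.41 kJ


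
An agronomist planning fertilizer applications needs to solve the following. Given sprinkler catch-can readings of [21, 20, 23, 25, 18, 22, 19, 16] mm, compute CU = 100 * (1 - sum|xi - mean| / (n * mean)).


xbar = 164 / 8 = 20.500
sum|xi - xbar| = 18
CU = 100 * (1 - 18 / (8 * 20.500))
   = 100 * (1 - 0.1098)
   = 89.02%


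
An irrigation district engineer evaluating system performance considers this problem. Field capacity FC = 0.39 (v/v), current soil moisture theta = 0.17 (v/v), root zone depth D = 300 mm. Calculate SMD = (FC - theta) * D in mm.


SMD = (FC - theta) * D
    = (0.39 - 0.17) * 300
    = 0.220 * 300
    = 66 mm


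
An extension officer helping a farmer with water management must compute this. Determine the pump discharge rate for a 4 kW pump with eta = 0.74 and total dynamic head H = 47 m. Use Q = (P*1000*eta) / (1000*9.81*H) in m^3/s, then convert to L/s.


Q = (P * 1000 * eta) / (rho * g * H)
  = (4 * 1000 * 0.74) / (1000 * 9.81 * 47)
  = 2960 / 461070
  = 0.00642 m^3/s = 6.42 L/s


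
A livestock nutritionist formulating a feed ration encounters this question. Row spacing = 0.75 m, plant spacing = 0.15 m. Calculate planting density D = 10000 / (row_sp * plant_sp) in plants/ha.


D = 10000 / (row_sp * plant_sp)
  = 10000 / (0.75 * 0.15)
  = 10000 / 0.1125
  = 88888.89 plants/ha


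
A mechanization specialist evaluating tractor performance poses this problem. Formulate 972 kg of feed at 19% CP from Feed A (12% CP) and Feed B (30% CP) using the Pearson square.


parts_A = CP_b - target = 30 - 19 = 11
parts_B = target - CP_a = 19 - 12 = 7
total_parts = 11 + 7 = 18
Feed A = 972 * 11 / 18 = 594 kg
Feed B = 972 * 7 / 18 = 378 kg

594 kg


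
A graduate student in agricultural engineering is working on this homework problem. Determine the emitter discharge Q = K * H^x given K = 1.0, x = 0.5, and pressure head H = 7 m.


Q = K * H^x
  = 1.0 * 7^0.5
  = 1.0 * 2.6458
  = 2.65 L/h


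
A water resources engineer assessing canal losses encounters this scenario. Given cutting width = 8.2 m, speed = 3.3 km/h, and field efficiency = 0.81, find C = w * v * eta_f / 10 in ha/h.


C = w * v * eta_f / 10
  = 8.2 * 3.3 * 0.81 / 10
  = 21.92 / 10
  = 2.19 ha/h


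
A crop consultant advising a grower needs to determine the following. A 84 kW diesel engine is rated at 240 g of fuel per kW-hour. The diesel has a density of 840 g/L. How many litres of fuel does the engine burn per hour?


FC = P * BSFC / rho_fuel
   = 84 * 240 / 840
   = 20160 / 840
   = 24 L/h


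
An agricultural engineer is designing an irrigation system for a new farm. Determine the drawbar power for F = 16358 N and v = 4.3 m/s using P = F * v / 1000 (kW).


P = F * v / 1000
  = 16358 * 4.3 / 1000
  = 70339.40 / 1000
  = 70.34 kW


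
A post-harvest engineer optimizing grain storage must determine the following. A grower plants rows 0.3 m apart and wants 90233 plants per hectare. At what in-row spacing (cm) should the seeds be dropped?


spacing = 10000 / (row_sp * density)
        = 10000 / (0.3 * 90233)
        = 10000 / 27069.90
        = 0.36941 m = 36.94 cm


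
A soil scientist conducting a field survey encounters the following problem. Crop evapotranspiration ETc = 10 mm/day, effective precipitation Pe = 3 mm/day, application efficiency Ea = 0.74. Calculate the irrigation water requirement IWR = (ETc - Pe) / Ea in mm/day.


IWR = (ETc - Pe) / Ea
    = (10 - 3) / 0.74
    = 7 / 0.74
    = 9.46 mm/day


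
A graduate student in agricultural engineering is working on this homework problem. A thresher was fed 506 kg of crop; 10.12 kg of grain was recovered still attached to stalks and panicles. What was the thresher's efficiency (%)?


eta = (total - unthreshed) / total * 100
    = (506 - 10.12) / 506 * 100
    = 495.88 / 506 * 100
    = 98%


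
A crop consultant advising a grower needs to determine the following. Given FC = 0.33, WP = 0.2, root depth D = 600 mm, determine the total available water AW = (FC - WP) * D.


AW = (FC - WP) * D
   = (0.33 - 0.2) * 600
   = 0.13 * 600
   = 78 mm


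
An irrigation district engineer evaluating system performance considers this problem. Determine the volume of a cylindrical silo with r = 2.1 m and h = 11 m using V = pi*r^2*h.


V = pi * r^2 * h
  = pi * 2.1^2 * 11
  = pi * 4.41 * 11
  = 152.40 m^3


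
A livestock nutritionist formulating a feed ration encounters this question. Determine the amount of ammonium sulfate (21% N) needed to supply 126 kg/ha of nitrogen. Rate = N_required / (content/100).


Rate = N_required / (N_content / 100)
     = 126 / (21 / 100)
     = 126 / 0.21
     = 600 kg/ha


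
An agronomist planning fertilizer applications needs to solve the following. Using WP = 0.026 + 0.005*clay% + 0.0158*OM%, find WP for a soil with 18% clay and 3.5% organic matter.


WP = 0.026 + 0.005*18 + 0.0158*3.5
   = 0.026 + 0.0900 + 0.0553
   = 0.1713


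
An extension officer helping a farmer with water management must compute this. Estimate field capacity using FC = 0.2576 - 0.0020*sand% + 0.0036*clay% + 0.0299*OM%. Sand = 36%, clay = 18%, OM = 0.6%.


FC = 0.2576 - 0.0020*36 + 0.0036*18 + 0.0299*0.6
   = 0.2576 - 0.0720 + 0.0648 + 0.0179
   = 0.2683


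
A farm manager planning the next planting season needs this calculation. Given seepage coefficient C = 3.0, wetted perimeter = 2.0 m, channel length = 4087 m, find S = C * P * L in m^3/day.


S = C * P * L
  = 3.0 * 2.0 * 4087
  = 24522 m^3/day


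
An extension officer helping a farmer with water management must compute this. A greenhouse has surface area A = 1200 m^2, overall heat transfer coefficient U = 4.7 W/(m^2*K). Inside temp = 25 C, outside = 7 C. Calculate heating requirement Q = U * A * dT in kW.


dT = 25 - (7) = 18 K
Q = U * A * dT
  = 4.7 * 1200 * 18
  = 101520 W = 101.52 kW


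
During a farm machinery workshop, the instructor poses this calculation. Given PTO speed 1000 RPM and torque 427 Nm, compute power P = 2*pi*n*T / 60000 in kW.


P = 2*pi*n*T / 60000
  = 2*pi * 1000 * 427 / 60000
  = 2682920.13 / 60000
  = 44.72 kW


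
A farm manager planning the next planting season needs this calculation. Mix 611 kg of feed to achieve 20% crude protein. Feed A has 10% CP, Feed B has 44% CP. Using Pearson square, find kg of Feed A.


parts_A = CP_b - target = 44 - 20 = 24
parts_B = target - CP_a = 20 - 10 = 10
total_parts = 24 + 10 = 34
Feed A = 611 * 24 / 34 = 431.29 kg
Feed B = 611 * 10 / 34 = 179.71 kg

431.29 kg


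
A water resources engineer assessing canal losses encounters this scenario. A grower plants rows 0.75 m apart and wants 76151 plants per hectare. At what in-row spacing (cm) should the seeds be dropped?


spacing = 10000 / (row_sp * density)
        = 10000 / (0.75 * 76151)
        = 10000 / 57113.25
        = 0.17509 m = 17.51 cm


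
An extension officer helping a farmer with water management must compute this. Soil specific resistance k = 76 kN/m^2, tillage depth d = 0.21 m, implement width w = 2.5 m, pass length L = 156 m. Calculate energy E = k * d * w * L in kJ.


E = k * d * w * L
  = 76 * 0.21 * 2.5 * 156
  = 6224.40 kJ


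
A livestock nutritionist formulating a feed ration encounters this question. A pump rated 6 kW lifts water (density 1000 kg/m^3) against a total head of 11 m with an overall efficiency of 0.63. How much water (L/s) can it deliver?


Q = (P * 1000 * eta) / (rho * g * H)
  = (6 * 1000 * 0.63) / (1000 * 9.81 * 11)
  = 3780 / 107910
  = 0.03503 m^3/s = 35.03 L/s


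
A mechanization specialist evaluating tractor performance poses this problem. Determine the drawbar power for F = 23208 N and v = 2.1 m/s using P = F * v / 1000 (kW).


P = F * v / 1000
  = 23208 * 2.1 / 1000
  = 48736.80 / 1000
  = 48.74 kW


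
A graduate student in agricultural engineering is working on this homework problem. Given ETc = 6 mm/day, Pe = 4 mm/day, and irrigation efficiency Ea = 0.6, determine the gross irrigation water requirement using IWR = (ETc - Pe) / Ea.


IWR = (ETc - Pe) / Ea
    = (6 - 4) / 0.6
    = 2 / 0.6
    = 3.33 mm/day


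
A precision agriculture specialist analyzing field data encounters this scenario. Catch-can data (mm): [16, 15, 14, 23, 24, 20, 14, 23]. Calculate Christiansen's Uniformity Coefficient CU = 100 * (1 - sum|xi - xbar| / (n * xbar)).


xbar = 149 / 8 = 18.625
sum|xi - xbar| = 31
CU = 100 * (1 - 31 / (8 * 18.625))
   = 100 * (1 - 0.2081)
   = 79.19%


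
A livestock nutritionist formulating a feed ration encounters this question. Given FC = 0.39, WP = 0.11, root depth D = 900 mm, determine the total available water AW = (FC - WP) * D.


AW = (FC - WP) * D
   = (0.39 - 0.11) * 900
   = 0.28 * 900
   = 252 mm


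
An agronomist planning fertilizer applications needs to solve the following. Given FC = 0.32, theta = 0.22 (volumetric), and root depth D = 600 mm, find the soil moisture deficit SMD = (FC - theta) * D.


SMD = (FC - theta) * D
    = (0.32 - 0.22) * 600
    = 0.100 * 600
    = 60 mm


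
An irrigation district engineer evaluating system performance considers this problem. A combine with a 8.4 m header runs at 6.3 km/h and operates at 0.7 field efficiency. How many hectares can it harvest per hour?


C = w * v * eta_f / 10
  = 8.4 * 6.3 * 0.7 / 10
  = 37.04 / 10
  = 3.70 ha/h


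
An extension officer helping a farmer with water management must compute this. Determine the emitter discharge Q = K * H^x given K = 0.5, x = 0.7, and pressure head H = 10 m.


Q = K * H^x
  = 0.5 * 10^0.7
  = 0.5 * 5.0119
  = 2.51 L/h


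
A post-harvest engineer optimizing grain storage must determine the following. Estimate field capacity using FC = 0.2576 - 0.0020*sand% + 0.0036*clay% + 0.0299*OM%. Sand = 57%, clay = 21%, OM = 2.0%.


FC = 0.2576 - 0.0020*57 + 0.0036*21 + 0.0299*2.0
   = 0.2576 - 0.1140 + 0.0756 + 0.0598
   = 0.2790


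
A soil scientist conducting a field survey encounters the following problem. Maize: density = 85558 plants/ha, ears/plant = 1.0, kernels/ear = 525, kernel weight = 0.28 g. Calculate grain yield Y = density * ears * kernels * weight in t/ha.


Y = density * ears * kernels * kw
  = 85558 * 1.0 * 525 * 0.28 g/ha
  = 12577026.00 g/ha
  = 12577.03 kg/ha = 12.58 t/ha


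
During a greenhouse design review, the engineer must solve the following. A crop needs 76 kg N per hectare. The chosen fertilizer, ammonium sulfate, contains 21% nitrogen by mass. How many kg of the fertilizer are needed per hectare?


Rate = N_required / (N_content / 100)
     = 76 / (21 / 100)
     = 76 / 0.21
     = 361.90 kg/ha


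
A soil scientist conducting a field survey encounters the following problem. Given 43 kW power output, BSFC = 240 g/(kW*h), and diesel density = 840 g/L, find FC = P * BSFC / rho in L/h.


FC = P * BSFC / rho_fuel
   = 43 * 240 / 840
   = 10320 / 840
   = 12.29 L/h


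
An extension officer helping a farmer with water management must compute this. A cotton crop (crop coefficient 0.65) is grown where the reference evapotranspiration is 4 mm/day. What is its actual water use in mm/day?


ETc = Kc * ET0
    = 0.65 * 4
    = 2.60 mm/day


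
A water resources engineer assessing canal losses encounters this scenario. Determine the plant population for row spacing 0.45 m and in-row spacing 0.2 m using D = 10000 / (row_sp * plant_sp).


D = 10000 / (row_sp * plant_sp)
  = 10000 / (0.45 * 0.2)
  = 10000 / 0.0900
  = 111111.11 plants/ha


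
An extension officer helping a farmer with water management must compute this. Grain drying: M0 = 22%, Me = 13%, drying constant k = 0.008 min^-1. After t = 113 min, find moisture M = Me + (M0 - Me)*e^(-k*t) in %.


M = Me + (M0 - Me) * e^(-k*t)
  = 13 + (22 - 13) * e^(-0.008*113)
  = 13 + 9 * e^(-0.904)
  = 13 + 9 * 0.40495
  = 13 + 3.6445
  = 16.64%


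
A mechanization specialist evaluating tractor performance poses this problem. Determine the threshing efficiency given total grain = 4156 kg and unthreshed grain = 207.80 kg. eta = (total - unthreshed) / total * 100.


eta = (total - unthreshed) / total * 100
    = (4156 - 207.80) / 4156 * 100
    = 3948.20 / 4156 * 100
    = 95%


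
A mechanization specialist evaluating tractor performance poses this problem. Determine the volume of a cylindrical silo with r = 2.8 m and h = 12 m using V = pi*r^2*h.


V = pi * r^2 * h
  = pi * 2.8^2 * 12
  = pi * 7.84 * 12
  = 295.56 m^3


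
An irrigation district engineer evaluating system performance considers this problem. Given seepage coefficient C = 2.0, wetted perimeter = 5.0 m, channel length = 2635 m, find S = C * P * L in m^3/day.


S = C * P * L
  = 2.0 * 5.0 * 2635
  = 26350 m^3/day


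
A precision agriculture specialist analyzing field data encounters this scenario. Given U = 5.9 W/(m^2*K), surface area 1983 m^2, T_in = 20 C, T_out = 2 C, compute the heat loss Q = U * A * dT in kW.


dT = 20 - (2) = 18 K
Q = U * A * dT
  = 5.9 * 1983 * 18
  = 210594.60 W = 210.59 kW


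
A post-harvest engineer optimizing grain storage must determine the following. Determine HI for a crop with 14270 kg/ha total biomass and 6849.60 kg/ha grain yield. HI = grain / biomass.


HI = grain_yield / biomass
   = 6849.60 / 14270
   = 0.48


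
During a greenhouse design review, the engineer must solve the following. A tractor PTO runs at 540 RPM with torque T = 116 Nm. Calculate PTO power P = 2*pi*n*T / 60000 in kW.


P = 2*pi*n*T / 60000
  = 2*pi * 540 * 116 / 60000
  = 393578.73 / 60000
  = 6.56 kW


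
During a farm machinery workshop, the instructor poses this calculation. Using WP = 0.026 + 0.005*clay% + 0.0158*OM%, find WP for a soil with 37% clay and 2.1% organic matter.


WP = 0.026 + 0.005*37 + 0.0158*2.1
   = 0.026 + 0.1850 + 0.0332
   = 0.2442


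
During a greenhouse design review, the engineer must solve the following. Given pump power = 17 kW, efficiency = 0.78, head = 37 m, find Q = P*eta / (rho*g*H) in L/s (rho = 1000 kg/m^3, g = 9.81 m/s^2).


Q = (P * 1000 * eta) / (rho * g * H)
  = (17 * 1000 * 0.78) / (1000 * 9.81 * 37)
  = 13260 / 362970
  = 0.03653 m^3/s = 36.53 L/s


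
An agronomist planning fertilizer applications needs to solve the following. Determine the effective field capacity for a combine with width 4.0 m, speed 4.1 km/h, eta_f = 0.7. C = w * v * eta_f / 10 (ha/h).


C = w * v * eta_f / 10
  = 4.0 * 4.1 * 0.7 / 10
  = 11.48 / 10
  = 1.15 ha/h


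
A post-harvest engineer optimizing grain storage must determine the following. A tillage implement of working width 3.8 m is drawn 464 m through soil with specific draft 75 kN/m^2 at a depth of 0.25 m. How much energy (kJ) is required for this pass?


E = k * d * w * L
  = 75 * 0.25 * 3.8 * 464
  = 33060 kJ


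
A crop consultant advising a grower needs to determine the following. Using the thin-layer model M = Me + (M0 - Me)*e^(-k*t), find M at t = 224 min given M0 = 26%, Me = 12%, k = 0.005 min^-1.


M = Me + (M0 - Me) * e^(-k*t)
  = 12 + (26 - 12) * e^(-0.005*224)
  = 12 + 14 * e^(-1.120)
  = 12 + 14 * 0.32628
  = 12 + 4.5679
  = 16.57%


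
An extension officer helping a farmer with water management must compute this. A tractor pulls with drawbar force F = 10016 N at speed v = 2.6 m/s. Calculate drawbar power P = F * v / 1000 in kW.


P = F * v / 1000
  = 10016 * 2.6 / 1000
  = 26041.60 / 1000
  = 26.04 kW


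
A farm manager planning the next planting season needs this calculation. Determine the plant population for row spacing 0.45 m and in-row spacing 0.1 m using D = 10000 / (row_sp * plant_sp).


D = 10000 / (row_sp * plant_sp)
  = 10000 / (0.45 * 0.1)
  = 10000 / 0.0450
  = 222222.22 plants/ha


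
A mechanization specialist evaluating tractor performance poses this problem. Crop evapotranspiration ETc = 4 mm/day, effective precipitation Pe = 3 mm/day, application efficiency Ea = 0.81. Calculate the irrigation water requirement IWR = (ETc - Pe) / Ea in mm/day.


IWR = (ETc - Pe) / Ea
    = (4 - 3) / 0.81
    = 1 / 0.81
    = 1.23 mm/day


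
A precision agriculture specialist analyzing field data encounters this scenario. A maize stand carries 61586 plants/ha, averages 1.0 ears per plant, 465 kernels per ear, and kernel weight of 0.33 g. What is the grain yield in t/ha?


Y = density * ears * kernels * kw
  = 61586 * 1.0 * 465 * 0.33 g/ha
  = 9450371.70 g/ha
  = 9450.37 kg/ha = 9.45 t/ha


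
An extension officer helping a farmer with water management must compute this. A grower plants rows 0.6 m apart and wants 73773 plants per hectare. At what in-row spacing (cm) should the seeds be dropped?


spacing = 10000 / (row_sp * density)
        = 10000 / (0.6 * 73773)
        = 10000 / 44263.80
        = 0.22592 m = 22.59 cm


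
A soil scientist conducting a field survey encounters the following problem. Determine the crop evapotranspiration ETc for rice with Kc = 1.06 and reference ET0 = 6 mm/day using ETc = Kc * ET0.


ETc = Kc * ET0
    = 1.06 * 6
    = 6.36 mm/day


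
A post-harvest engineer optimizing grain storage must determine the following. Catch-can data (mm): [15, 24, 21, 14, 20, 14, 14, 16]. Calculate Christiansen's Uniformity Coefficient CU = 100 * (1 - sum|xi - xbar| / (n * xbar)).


xbar = 138 / 8 = 17.250
sum|xi - xbar| = 26.500
CU = 100 * (1 - 26.500 / (8 * 17.250))
   = 100 * (1 - 0.1920)
   = 80.80%


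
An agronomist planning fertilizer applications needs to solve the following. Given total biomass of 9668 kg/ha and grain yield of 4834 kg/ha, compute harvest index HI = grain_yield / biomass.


HI = grain_yield / biomass
   = 4834 / 9668
   = 0.50


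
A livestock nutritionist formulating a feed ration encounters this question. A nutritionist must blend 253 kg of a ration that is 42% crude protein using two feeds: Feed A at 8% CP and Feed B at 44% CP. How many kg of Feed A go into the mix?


parts_A = CP_b - target = 44 - 42 = 2
parts_B = target - CP_a = 42 - 8 = 34
total_parts = 2 + 34 = 36
Feed A = 253 * 2 / 36 = 14.06 kg
Feed B = 253 * 34 / 36 = 238.94 kg

14.06 kg


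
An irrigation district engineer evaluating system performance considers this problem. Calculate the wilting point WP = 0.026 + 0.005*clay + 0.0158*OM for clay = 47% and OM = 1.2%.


WP = 0.026 + 0.005*47 + 0.0158*1.2
   = 0.026 + 0.2350 + 0.0190
   = 0.2800


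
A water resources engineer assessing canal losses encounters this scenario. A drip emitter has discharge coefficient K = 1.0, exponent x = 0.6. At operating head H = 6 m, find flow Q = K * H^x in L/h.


Q = K * H^x
  = 1.0 * 6^0.6
  = 1.0 * 2.9302
  = 2.93 L/h


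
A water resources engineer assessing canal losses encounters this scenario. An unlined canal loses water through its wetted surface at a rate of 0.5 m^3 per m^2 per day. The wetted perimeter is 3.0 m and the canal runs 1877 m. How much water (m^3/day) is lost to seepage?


S = C * P * L
  = 0.5 * 3.0 * 1877
  = 2815.50 m^3/day


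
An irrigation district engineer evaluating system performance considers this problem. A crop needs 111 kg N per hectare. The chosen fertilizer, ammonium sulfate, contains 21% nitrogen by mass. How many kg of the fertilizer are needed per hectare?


Rate = N_required / (N_content / 100)
     = 111 / (21 / 100)
     = 111 / 0.21
     = 528.57 kg/ha


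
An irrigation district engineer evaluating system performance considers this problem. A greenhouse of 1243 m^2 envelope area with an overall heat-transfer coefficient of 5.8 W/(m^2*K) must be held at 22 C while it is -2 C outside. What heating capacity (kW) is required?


dT = 22 - (-2) = 24 K
Q = U * A * dT
  = 5.8 * 1243 * 24
  = 173025.60 W = 173.03 kW


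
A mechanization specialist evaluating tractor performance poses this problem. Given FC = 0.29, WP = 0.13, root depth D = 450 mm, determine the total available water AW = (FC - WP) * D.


AW = (FC - WP) * D
   = (0.29 - 0.13) * 450
   = 0.16 * 450
   = 72 mm


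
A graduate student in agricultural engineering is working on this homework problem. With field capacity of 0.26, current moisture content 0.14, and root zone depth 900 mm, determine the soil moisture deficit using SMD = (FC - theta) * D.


SMD = (FC - theta) * D
    = (0.26 - 0.14) * 900
    = 0.120 * 900
    = 108 mm


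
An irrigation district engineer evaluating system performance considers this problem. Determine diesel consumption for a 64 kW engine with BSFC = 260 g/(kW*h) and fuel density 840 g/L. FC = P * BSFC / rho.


FC = P * BSFC / rho_fuel
   = 64 * 260 / 840
   = 16640 / 840
   = 19.81 L/h


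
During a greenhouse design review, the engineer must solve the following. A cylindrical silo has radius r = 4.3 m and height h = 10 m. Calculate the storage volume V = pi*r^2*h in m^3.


V = pi * r^2 * h
  = pi * 4.3^2 * 10
  = pi * 18.49 * 10
  = 580.88 m^3


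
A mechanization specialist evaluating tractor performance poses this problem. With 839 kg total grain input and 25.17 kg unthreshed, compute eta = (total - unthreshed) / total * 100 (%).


eta = (total - unthreshed) / total * 100
    = (839 - 25.17) / 839 * 100
    = 813.83 / 839 * 100
    = 97%


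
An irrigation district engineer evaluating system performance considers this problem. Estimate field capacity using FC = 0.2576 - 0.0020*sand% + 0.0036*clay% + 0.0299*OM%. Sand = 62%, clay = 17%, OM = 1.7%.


FC = 0.2576 - 0.0020*62 + 0.0036*17 + 0.0299*1.7
   = 0.2576 - 0.1240 + 0.0612 + 0.0508
   = 0.2456


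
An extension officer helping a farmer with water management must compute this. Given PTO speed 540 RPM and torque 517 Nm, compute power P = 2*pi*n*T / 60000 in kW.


P = 2*pi*n*T / 60000
  = 2*pi * 540 * 517 / 60000
  = 1754139.67 / 60000
  = 29.24 kW


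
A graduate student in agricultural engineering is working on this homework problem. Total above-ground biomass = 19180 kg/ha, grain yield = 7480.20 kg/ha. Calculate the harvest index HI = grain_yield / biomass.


HI = grain_yield / biomass
   = 7480.20 / 19180
   = 0.39


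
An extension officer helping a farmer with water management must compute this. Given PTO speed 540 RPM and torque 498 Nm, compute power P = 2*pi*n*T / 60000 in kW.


P = 2*pi*n*T / 60000
  = 2*pi * 540 * 498 / 60000
  = 1689674.19 / 60000
  = 28.16 kW


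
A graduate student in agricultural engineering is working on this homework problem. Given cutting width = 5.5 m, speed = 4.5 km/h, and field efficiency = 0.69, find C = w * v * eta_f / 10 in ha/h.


C = w * v * eta_f / 10
  = 5.5 * 4.5 * 0.69 / 10
  = 17.08 / 10
  = 1.71 ha/h


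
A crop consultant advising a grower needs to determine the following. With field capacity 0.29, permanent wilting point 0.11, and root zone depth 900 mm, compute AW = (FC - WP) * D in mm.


AW = (FC - WP) * D
   = (0.29 - 0.11) * 900
   = 0.18 * 900
   = 162 mm


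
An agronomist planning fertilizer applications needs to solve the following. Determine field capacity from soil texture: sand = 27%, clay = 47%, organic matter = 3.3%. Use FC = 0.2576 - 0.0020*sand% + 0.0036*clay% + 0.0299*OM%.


FC = 0.2576 - 0.0020*27 + 0.0036*47 + 0.0299*3.3
   = 0.2576 - 0.0540 + 0.1692 + 0.0987
   = 0.4715


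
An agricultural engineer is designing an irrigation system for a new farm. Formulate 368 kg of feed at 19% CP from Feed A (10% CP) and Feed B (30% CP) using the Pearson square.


parts_A = CP_b - target = 30 - 19 = 11
parts_B = target - CP_a = 19 - 10 = 9
total_parts = 11 + 9 = 20
Feed A = 368 * 11 / 20 = 202.40 kg
Feed B = 368 * 9 / 20 = 165.60 kg

202.40 kg


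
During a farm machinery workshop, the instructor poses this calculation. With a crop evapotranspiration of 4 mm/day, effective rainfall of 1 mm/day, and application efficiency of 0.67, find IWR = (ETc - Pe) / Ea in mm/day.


IWR = (ETc - Pe) / Ea
    = (4 - 1) / 0.67
    = 3 / 0.67
    = 4.48 mm/day


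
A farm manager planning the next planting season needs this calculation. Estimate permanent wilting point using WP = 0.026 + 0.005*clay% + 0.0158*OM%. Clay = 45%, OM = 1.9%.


WP = 0.026 + 0.005*45 + 0.0158*1.9
   = 0.026 + 0.2250 + 0.0300
   = 0.2810


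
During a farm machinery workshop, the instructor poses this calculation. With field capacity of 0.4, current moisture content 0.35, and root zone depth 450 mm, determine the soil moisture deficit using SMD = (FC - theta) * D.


SMD = (FC - theta) * D
    = (0.4 - 0.35) * 450
    = 0.050 * 450
    = 22.50 mm


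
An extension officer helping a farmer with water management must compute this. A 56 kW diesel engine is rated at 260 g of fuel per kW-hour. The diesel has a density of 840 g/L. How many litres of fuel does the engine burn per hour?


FC = P * BSFC / rho_fuel
   = 56 * 260 / 840
   = 14560 / 840
   = 17.33 L/h


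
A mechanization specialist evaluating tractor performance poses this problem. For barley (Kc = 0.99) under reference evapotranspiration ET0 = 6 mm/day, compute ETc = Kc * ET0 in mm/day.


ETc = Kc * ET0
    = 0.99 * 6
    = 5.94 mm/day


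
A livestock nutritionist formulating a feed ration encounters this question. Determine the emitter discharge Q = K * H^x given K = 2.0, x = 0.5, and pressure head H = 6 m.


Q = K * H^x
  = 2.0 * 6^0.5
  = 2.0 * 2.4495
  = 4.90 L/h


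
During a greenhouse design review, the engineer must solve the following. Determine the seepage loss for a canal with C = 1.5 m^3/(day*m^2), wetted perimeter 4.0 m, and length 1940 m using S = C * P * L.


S = C * P * L
  = 1.5 * 4.0 * 1940
  = 11640 m^3/day


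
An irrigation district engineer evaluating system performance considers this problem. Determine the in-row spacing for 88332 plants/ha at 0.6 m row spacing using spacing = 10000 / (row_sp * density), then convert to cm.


spacing = 10000 / (row_sp * density)
        = 10000 / (0.6 * 88332)
        = 10000 / 52999.20
        = 0.18868 m = 18.87 cm


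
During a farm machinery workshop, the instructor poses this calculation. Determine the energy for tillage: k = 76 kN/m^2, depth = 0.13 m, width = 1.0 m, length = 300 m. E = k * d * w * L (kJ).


E = k * d * w * L
  = 76 * 0.13 * 1.0 * 300
  = 2964 kJ


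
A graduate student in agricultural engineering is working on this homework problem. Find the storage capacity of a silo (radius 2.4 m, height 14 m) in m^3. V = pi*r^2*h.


V = pi * r^2 * h
  = pi * 2.4^2 * 14
  = pi * 5.76 * 14
  = 253.34 m^3


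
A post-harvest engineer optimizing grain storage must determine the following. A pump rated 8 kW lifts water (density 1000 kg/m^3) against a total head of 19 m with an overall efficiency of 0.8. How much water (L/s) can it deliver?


Q = (P * 1000 * eta) / (rho * g * H)
  = (8 * 1000 * 0.8) / (1000 * 9.81 * 19)
  = 6400 / 186390
  = 0.03434 m^3/s = 34.34 L/s


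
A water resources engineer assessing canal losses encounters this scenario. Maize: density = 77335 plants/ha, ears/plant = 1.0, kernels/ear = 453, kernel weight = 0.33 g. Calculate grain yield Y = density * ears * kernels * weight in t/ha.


Y = density * ears * kernels * kw
  = 77335 * 1.0 * 453 * 0.33 g/ha
  = 11560809.15 g/ha
  = 11560.81 kg/ha = 11.56 t/ha


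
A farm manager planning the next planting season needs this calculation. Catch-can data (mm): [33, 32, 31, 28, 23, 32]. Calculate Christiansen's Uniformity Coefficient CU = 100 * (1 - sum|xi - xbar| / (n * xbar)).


xbar = 179 / 6 = 29.833
sum|xi - xbar| = 17.333
CU = 100 * (1 - 17.333 / (6 * 29.833))
   = 100 * (1 - 0.0968)
   = 90.32%


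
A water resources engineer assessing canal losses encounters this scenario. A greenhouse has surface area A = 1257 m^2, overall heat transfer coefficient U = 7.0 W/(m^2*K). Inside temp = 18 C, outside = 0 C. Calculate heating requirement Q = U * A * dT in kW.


dT = 18 - (0) = 18 K
Q = U * A * dT
  = 7.0 * 1257 * 18
  = 158382 W = 158.38 kW


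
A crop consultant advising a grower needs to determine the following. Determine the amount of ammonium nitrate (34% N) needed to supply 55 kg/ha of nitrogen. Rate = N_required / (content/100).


Rate = N_required / (N_content / 100)
     = 55 / (34 / 100)
     = 55 / 0.34
     = 161.76 kg/ha


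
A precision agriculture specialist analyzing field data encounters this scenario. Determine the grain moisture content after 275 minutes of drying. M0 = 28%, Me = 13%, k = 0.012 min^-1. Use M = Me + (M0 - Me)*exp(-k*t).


M = Me + (M0 - Me) * e^(-k*t)
  = 13 + (28 - 13) * e^(-0.012*275)
  = 13 + 15 * e^(-3.300)
  = 13 + 15 * 0.03688
  = 13 + 0.5532
  = 13.55%


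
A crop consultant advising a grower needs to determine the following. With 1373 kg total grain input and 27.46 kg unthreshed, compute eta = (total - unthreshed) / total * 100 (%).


eta = (total - unthreshed) / total * 100
    = (1373 - 27.46) / 1373 * 100
    = 1345.54 / 1373 * 100
    = 98%


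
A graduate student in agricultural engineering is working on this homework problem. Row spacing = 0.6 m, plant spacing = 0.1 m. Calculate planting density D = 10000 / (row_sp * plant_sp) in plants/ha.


D = 10000 / (row_sp * plant_sp)
  = 10000 / (0.6 * 0.1)
  = 10000 / 0.0600
  = 166666.67 plants/ha


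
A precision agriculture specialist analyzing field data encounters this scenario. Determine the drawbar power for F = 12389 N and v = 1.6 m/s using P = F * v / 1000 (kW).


P = F * v / 1000
  = 12389 * 1.6 / 1000
  = 19822.40 / 1000
  = 19.82 kW


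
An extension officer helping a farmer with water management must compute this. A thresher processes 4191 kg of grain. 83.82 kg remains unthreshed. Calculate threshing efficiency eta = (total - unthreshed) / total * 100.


eta = (total - unthreshed) / total * 100
    = (4191 - 83.82) / 4191 * 100
    = 4107.18 / 4191 * 100
    = 98%


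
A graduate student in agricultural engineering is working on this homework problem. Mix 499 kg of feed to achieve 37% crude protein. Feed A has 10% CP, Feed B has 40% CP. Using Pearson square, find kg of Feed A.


parts_A = CP_b - target = 40 - 37 = 3
parts_B = target - CP_a = 37 - 10 = 27
total_parts = 3 + 27 = 30
Feed A = 499 * 3 / 30 = 49.90 kg
Feed B = 499 * 27 / 30 = 449.10 kg

49.90 kg


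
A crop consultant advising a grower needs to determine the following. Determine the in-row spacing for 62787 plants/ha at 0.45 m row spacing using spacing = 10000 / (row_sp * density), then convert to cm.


spacing = 10000 / (row_sp * density)
        = 10000 / (0.45 * 62787)
        = 10000 / 28254.15
        = 0.35393 m = 35.39 cm


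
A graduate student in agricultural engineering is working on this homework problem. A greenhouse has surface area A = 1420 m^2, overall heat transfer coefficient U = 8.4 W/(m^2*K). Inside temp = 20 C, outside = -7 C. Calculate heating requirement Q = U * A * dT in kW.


dT = 20 - (-7) = 27 K
Q = U * A * dT
  = 8.4 * 1420 * 27
  = 322056 W = 322.06 kW
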